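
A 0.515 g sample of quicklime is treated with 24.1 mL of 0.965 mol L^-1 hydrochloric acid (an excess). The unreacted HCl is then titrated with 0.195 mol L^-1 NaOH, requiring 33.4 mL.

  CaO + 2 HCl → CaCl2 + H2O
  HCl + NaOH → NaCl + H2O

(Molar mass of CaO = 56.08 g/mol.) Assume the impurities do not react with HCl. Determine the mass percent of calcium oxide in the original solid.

91.2 %

n(HCl) added = 0.0241 × 0.965 = 0.0233 mol
n(NaOH) used in back-titration = 0.0334 × 0.195 = 6.51 × 10^-3 mol
n(HCl) left over = 6.51 × 10^-3 mol (1:1 ratio)
n(HCl) consumed by analyte = 0.0233 − 6.51 × 10^-3 = 0.0167 mol
From the 1:2 ratio, n(CaO) = 1/2 × 0.0167 = 8.37 × 10^-3 mol
mass of CaO = 8.37 × 10^-3 × 56.08 = 0.469 g
% CaO = 0.469 / 0.515 × 100 = 91.2 %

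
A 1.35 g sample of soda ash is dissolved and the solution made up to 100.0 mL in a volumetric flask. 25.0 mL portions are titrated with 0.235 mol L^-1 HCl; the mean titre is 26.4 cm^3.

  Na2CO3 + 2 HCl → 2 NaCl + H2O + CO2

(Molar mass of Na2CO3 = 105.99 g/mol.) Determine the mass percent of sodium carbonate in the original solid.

n(HCl) per titration = 0.0264 × 0.235 = 6.20 × 10^-3 mol
From the 1:2 ratio, n(Na2CO3) in each aliquot = 1/2 × 6.20 × 10^-3 = 3.10 × 10^-3 mol
n(Na2CO3) in the whole flask = 3.10 × 10^-3 × 100.0/25.0 = 0.0124 mol
mass of Na2CO3 = 0.0124 × 105.99 = 1.32 g
% Na2CO3 = 1.32 / 1.35 × 100 = 97.4 %

97.4 %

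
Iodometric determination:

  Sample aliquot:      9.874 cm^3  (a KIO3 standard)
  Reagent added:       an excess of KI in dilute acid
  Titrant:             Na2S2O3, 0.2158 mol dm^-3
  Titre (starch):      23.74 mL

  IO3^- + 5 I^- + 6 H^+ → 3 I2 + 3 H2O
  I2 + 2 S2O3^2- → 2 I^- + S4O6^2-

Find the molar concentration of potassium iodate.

n(S2O3^2-) = 0.02374 × 0.2158 = 5.123 × 10^-3 mol
n(I2) = n(S2O3^2-)/2 = 2.562 × 10^-3 mol
From the 1:3 ratio, n(IO3^-) in the aliquot = 1/3 × 2.562 × 10^-3 = 8.538 × 10^-4 mol
[IO3^-] = 8.538 × 10^-4 / 0.009874 = 0.08647 mol/L

0.08647 mol/L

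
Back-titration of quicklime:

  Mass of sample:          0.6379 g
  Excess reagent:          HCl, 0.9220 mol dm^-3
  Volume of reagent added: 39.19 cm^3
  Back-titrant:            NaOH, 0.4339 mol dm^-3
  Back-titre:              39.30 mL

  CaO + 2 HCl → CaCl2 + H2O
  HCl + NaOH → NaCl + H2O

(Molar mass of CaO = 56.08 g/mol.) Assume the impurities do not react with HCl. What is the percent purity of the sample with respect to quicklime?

n(HCl) added = 0.03919 × 0.9220 = 0.03613 mol
n(NaOH) used in back-titration = 0.03930 × 0.4339 = 0.01705 mol
n(HCl) left over = 0.01705 mol (1:1 ratio)
n(HCl) consumed by analyte = 0.03613 − 0.01705 = 0.01908 mol
From the 1:2 ratio, n(CaO) = 1/2 × 0.01908 = 9.540 × 10^-3 mol
mass of CaO = 9.540 × 10^-3 × 56.08 = 0.5350 g
% CaO = 0.5350 / 0.6379 × 100 = 83.87 %

83.87 %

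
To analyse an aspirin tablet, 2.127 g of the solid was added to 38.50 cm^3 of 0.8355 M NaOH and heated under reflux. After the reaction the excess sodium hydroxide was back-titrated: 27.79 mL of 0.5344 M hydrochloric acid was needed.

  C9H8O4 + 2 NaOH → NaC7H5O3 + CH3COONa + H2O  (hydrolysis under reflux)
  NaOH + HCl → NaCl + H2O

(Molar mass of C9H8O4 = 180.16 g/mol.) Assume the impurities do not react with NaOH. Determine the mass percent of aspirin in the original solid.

n(NaOH) added = 0.03850 × 0.8355 = 0.03217 mol
n(HCl) used in back-titration = 0.02779 × 0.5344 = 0.01485 mol
n(NaOH) left over = 0.01485 mol (1:1 ratio)
n(NaOH) consumed by analyte = 0.03217 − 0.01485 = 0.01732 mol
From the 1:2 ratio, n(C9H8O4) = 1/2 × 0.01732 = 8.658 × 10^-3 mol
mass of C9H8O4 = 8.658 × 10^-3 × 180.16 = 1.560 g
% C9H8O4 = 1.560 / 2.127 × 100 = 73.33 %

73.33 %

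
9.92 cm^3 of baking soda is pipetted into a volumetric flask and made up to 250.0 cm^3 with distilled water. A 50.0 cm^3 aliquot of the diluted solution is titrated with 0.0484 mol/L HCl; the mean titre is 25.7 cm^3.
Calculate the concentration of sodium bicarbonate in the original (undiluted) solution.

0.627 mol/L

NaHCO3 + HCl → NaCl + H2O + CO2
n(HCl) = 0.0257 × 0.0484 = 1.24 × 10^-3 mol
n(NaHCO3) in the aliquot = 1.24 × 10^-3 mol (1:1 ratio)
[NaHCO3]_dilute = 1.24 × 10^-3 / 0.0500 = 0.0249 mol/L
Dilution factor = 250.0 / 9.92 = 25.20
[NaHCO3]_stock = 0.0249 × 25.20 = 0.627 mol/L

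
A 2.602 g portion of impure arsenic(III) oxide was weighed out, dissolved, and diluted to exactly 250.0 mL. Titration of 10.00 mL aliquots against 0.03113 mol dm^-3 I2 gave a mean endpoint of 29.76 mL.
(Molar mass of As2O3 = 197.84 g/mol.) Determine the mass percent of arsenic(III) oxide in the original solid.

As2O3 + 2 I2 + 2 H2O → As2O5 + 4 HI
n(I2) per titration = 0.02976 × 0.03113 = 9.264 × 10^-4 mol
From the 1:2 ratio, n(As2O3) in each aliquot = 1/2 × 9.264 × 10^-4 = 4.632 × 10^-4 mol
n(As2O3) in the whole flask = 4.632 × 10^-4 × 250.0/10.00 = 0.01158 mol
mass of As2O3 = 0.01158 × 197.84 = 2.291 g
% As2O3 = 2.291 / 2.602 × 100 = 88.05 %

88.05 %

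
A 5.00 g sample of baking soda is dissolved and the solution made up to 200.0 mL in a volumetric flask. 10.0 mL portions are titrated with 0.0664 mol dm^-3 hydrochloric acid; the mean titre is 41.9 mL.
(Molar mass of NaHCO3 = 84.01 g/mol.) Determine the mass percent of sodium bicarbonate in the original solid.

NaHCO3 + HCl → NaCl + H2O + CO2
n(HCl) per titration = 0.0419 × 0.0664 = 2.78 × 10^-3 mol
n(NaHCO3) in each aliquot = 2.78 × 10^-3 mol (1:1 ratio)
n(NaHCO3) in the whole flask = 2.78 × 10^-3 × 200.0/10.0 = 0.0556 mol
mass of NaHCO3 = 0.0556 × 84.01 = 4.67 g
% NaHCO3 = 4.67 / 5.00 × 100 = 93.5 %

93.5 %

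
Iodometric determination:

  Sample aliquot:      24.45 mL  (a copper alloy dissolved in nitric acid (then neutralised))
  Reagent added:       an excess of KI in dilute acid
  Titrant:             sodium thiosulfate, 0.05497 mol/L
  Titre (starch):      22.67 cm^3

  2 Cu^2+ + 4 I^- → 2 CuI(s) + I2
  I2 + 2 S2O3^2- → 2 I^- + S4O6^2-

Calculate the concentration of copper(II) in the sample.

0.05097 mol/L

n(S2O3^2-) = 0.02267 × 0.05497 = 1.246 × 10^-3 mol
n(I2) = n(S2O3^2-)/2 = 6.231 × 10^-4 mol
From the 2:1 ratio, n(Cu2+) in the aliquot = 2/1 × 6.231 × 10^-4 = 1.246 × 10^-3 mol
[Cu2+] = 1.246 × 10^-3 / 0.02445 = 0.05097 mol/L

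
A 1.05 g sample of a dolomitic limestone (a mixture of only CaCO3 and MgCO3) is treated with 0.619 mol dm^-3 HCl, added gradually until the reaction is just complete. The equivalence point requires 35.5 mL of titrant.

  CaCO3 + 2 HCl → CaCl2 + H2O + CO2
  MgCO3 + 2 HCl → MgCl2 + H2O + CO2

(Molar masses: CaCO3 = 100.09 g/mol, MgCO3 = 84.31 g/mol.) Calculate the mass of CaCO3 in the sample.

n(HCl) = 0.0355 × 0.619 = 0.0220 mol
Let x = n(CaCO3), y = n(MgCO3).
Titrant: 2x + 2y = 0.0220;  mass: 100.09x + 84.31y = 1.05
Solving, x = 7.84 × 10^-3 mol, y = 3.15 × 10^-3 mol
mass of CaCO3 = 7.84 × 10^-3 × 100.09 = 0.784 g

0.784 g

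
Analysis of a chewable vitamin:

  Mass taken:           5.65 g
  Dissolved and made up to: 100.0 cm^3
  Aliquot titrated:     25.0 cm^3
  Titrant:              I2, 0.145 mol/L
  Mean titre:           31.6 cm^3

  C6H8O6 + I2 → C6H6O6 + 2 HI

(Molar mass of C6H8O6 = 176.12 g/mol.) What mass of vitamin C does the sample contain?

3.23 g

n(I2) per titration = 0.0316 × 0.145 = 4.58 × 10^-3 mol
n(C6H8O6) in each aliquot = 4.58 × 10^-3 mol (1:1 ratio)
n(C6H8O6) in the whole flask = 4.58 × 10^-3 × 100.0/25.0 = 0.0183 mol
mass of C6H8O6 = 0.0183 × 176.12 = 3.23 g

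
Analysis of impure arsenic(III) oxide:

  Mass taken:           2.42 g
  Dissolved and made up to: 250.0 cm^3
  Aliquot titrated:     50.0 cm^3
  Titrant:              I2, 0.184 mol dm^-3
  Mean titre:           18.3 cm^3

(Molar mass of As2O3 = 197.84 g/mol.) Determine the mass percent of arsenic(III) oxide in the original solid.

68.8 %

As2O3 + 2 I2 + 2 H2O → As2O5 + 4 HI
n(I2) per titration = 0.0183 × 0.184 = 3.37 × 10^-3 mol
From the 1:2 ratio, n(As2O3) in each aliquot = 1/2 × 3.37 × 10^-3 = 1.68 × 10^-3 mol
n(As2O3) in the whole flask = 1.68 × 10^-3 × 250.0/50.0 = 8.42 × 10^-3 mol
mass of As2O3 = 8.42 × 10^-3 × 197.84 = 1.67 g
% As2O3 = 1.67 / 2.42 × 100 = 68.8 %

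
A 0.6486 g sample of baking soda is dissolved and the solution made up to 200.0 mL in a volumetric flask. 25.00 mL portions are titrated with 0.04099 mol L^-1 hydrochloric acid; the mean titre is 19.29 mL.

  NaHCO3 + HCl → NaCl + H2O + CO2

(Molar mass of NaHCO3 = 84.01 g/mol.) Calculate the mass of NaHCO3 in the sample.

0.5314 g

n(HCl) per titration = 0.01929 × 0.04099 = 7.907 × 10^-4 mol
n(NaHCO3) in each aliquot = 7.907 × 10^-4 mol (1:1 ratio)
n(NaHCO3) in the whole flask = 7.907 × 10^-4 × 200.0/25.00 = 6.326 × 10^-3 mol
mass of NaHCO3 = 6.326 × 10^-3 × 84.01 = 0.5314 g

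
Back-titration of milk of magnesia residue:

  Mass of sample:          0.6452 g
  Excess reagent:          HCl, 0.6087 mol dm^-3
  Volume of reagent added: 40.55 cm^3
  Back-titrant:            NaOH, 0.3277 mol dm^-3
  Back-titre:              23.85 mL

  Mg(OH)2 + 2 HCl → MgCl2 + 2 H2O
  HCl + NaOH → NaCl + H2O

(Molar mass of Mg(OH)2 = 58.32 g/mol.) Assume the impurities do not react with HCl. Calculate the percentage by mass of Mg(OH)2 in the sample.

n(HCl) added = 0.04055 × 0.6087 = 0.02468 mol
n(NaOH) used in back-titration = 0.02385 × 0.3277 = 7.816 × 10^-3 mol
n(HCl) left over = 7.816 × 10^-3 mol (1:1 ratio)
n(HCl) consumed by analyte = 0.02468 − 7.816 × 10^-3 = 0.01687 mol
From the 1:2 ratio, n(Mg(OH)2) = 1/2 × 0.01687 = 8.434 × 10^-3 mol
mass of Mg(OH)2 = 8.434 × 10^-3 × 58.32 = 0.4918 g
% Mg(OH)2 = 0.4918 / 0.6452 × 100 = 76.23 %

76.23 %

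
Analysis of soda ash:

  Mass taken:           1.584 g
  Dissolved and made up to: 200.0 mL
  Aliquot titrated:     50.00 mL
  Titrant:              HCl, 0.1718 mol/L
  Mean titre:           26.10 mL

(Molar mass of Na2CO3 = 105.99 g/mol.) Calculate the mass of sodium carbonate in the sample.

Na2CO3 + 2 HCl → 2 NaCl + H2O + CO2
n(HCl) per titration = 0.02610 × 0.1718 = 4.484 × 10^-3 mol
From the 1:2 ratio, n(Na2CO3) in each aliquot = 1/2 × 4.484 × 10^-3 = 2.242 × 10^-3 mol
n(Na2CO3) in the whole flask = 2.242 × 10^-3 × 200.0/50.00 = 8.968 × 10^-3 mol
mass of Na2CO3 = 8.968 × 10^-3 × 105.99 = 0.9505 g

0.9505 g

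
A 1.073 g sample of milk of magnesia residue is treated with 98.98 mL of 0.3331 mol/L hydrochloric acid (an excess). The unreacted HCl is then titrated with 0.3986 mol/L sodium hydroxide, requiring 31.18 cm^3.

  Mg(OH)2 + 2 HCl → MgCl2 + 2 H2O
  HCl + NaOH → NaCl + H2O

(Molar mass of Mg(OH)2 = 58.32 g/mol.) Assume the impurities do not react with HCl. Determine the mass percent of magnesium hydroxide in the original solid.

n(HCl) added = 0.09898 × 0.3331 = 0.03297 mol
n(NaOH) used in back-titration = 0.03118 × 0.3986 = 0.01243 mol
n(HCl) left over = 0.01243 mol (1:1 ratio)
n(HCl) consumed by analyte = 0.03297 − 0.01243 = 0.02054 mol
From the 1:2 ratio, n(Mg(OH)2) = 1/2 × 0.02054 = 0.01027 mol
mass of Mg(OH)2 = 0.01027 × 58.32 = 0.5990 g
% Mg(OH)2 = 0.5990 / 1.073 × 100 = 55.82 %

55.82 %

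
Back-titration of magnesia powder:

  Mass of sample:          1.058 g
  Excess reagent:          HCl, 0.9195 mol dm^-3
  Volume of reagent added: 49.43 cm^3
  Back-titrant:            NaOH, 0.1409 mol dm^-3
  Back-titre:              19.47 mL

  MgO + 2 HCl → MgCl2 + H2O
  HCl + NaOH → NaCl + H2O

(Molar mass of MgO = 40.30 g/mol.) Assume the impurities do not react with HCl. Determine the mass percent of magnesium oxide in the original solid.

81.34 %

n(HCl) added = 0.04943 × 0.9195 = 0.04545 mol
n(NaOH) used in back-titration = 0.01947 × 0.1409 = 2.743 × 10^-3 mol
n(HCl) left over = 2.743 × 10^-3 mol (1:1 ratio)
n(HCl) consumed by analyte = 0.04545 − 2.743 × 10^-3 = 0.04271 mol
From the 1:2 ratio, n(MgO) = 1/2 × 0.04271 = 0.02135 mol
mass of MgO = 0.02135 × 40.30 = 0.8606 g
% MgO = 0.8606 / 1.058 × 100 = 81.34 %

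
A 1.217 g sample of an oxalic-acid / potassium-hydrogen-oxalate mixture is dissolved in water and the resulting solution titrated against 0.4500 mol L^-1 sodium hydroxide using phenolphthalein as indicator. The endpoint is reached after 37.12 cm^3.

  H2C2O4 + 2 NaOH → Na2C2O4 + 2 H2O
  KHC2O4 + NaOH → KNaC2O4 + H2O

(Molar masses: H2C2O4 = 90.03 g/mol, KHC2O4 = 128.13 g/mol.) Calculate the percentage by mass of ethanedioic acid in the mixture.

41.09 %

n(NaOH) = 0.03712 × 0.4500 = 0.01670 mol
Let x = n(H2C2O4), y = n(KHC2O4).
Titrant: 2x + 1y = 0.01670;  mass: 90.03x + 128.13y = 1.217
Solving, x = 5.554 × 10^-3 mol, y = 5.595 × 10^-3 mol
mass of H2C2O4 = 5.554 × 10^-3 × 90.03 = 0.5000 g
% H2C2O4 = 0.5000 / 1.217 × 100 = 41.09 %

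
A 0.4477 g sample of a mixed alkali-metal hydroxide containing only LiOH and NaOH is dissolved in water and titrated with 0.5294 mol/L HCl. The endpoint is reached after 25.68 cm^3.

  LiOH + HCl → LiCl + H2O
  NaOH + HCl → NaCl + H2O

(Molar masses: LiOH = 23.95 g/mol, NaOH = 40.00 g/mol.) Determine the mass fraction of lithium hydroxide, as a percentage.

32.03 %

n(HCl) = 0.02568 × 0.5294 = 0.01359 mol
Let x = n(LiOH), y = n(NaOH).
Titrant: 1x + 1y = 0.01359;  mass: 23.95x + 40.00y = 0.4477
Solving, x = 5.988 × 10^-3 mol, y = 7.607 × 10^-3 mol
mass of LiOH = 5.988 × 10^-3 × 23.95 = 0.1434 g
% LiOH = 0.1434 / 0.4477 × 100 = 32.03 %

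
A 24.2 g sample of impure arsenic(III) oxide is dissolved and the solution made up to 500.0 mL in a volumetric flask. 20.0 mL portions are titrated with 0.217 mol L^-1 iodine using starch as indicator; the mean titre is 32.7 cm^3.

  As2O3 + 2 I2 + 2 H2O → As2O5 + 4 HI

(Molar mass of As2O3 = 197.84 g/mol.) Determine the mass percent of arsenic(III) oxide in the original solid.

72.5 %

n(I2) per titration = 0.0327 × 0.217 = 7.10 × 10^-3 mol
From the 1:2 ratio, n(As2O3) in each aliquot = 1/2 × 7.10 × 10^-3 = 3.55 × 10^-3 mol
n(As2O3) in the whole flask = 3.55 × 10^-3 × 500.0/20.0 = 0.0887 mol
mass of As2O3 = 0.0887 × 197.84 = 17.5 g
% As2O3 = 17.5 / 24.2 × 100 = 72.5 %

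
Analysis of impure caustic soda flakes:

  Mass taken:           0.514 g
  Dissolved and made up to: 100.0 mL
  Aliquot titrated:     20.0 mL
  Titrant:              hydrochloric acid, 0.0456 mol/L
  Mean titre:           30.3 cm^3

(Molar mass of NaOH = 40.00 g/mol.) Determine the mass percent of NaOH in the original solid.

53.8 %

NaOH + HCl → NaCl + H2O
n(HCl) per titration = 0.0303 × 0.0456 = 1.38 × 10^-3 mol
n(NaOH) in each aliquot = 1.38 × 10^-3 mol (1:1 ratio)
n(NaOH) in the whole flask = 1.38 × 10^-3 × 100.0/20.0 = 6.91 × 10^-3 mol
mass of NaOH = 6.91 × 10^-3 × 40.00 = 0.276 g
% NaOH = 0.276 / 0.514 × 100 = 53.8 %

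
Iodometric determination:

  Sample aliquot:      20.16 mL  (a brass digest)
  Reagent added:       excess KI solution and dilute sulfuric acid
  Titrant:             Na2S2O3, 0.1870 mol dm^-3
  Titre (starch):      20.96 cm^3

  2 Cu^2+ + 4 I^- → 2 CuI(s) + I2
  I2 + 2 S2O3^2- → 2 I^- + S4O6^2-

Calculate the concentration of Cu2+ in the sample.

n(S2O3^2-) = 0.02096 × 0.1870 = 3.920 × 10^-3 mol
n(I2) = n(S2O3^2-)/2 = 1.960 × 10^-3 mol
From the 2:1 ratio, n(Cu2+) in the aliquot = 2/1 × 1.960 × 10^-3 = 3.920 × 10^-3 mol
[Cu2+] = 3.920 × 10^-3 / 0.02016 = 0.1944 mol/L

0.1944 mol/L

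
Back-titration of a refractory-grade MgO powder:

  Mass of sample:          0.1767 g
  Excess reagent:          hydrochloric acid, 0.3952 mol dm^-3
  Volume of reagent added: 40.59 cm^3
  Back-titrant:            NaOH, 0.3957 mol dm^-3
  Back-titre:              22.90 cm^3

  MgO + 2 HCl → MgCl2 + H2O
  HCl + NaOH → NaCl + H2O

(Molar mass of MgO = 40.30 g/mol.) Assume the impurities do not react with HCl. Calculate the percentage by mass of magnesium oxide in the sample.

n(HCl) added = 0.04059 × 0.3952 = 0.01604 mol
n(NaOH) used in back-titration = 0.02290 × 0.3957 = 9.062 × 10^-3 mol
n(HCl) left over = 9.062 × 10^-3 mol (1:1 ratio)
n(HCl) consumed by analyte = 0.01604 − 9.062 × 10^-3 = 6.980 × 10^-3 mol
From the 1:2 ratio, n(MgO) = 1/2 × 6.980 × 10^-3 = 3.490 × 10^-3 mol
mass of MgO = 3.490 × 10^-3 × 40.30 = 0.1406 g
% MgO = 0.1406 / 0.1767 × 100 = 79.59 %

79.59 %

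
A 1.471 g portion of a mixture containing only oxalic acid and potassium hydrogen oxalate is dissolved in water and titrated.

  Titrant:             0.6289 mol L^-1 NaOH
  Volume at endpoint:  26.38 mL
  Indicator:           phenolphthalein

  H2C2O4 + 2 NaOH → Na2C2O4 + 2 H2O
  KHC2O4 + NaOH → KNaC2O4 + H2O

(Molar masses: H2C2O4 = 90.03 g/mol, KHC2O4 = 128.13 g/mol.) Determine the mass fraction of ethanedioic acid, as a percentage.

24.11 %

n(NaOH) = 0.02638 × 0.6289 = 0.01659 mol
Let x = n(H2C2O4), y = n(KHC2O4).
Titrant: 2x + 1y = 0.01659;  mass: 90.03x + 128.13y = 1.471
Solving, x = 3.939 × 10^-3 mol, y = 8.713 × 10^-3 mol
mass of H2C2O4 = 3.939 × 10^-3 × 90.03 = 0.3546 g
% H2C2O4 = 0.3546 / 1.471 × 100 = 24.11 %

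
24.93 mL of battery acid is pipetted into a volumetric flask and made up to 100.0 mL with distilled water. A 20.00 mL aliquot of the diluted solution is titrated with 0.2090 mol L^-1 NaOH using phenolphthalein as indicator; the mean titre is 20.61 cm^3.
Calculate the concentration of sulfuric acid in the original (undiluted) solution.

H2SO4 + 2 NaOH → Na2SO4 + 2 H2O
n(NaOH) = 0.02061 × 0.2090 = 4.307 × 10^-3 mol
From the 1:2 ratio, n(H2SO4) in the aliquot = 1/2 × 4.307 × 10^-3 = 2.154 × 10^-3 mol
[H2SO4]_dilute = 2.154 × 10^-3 / 0.02000 = 0.1077 mol/L
Dilution factor = 100.0 / 24.93 = 4.011
[H2SO4]_stock = 0.1077 × 4.011 = 0.4320 mol/L

0.4320 mol/L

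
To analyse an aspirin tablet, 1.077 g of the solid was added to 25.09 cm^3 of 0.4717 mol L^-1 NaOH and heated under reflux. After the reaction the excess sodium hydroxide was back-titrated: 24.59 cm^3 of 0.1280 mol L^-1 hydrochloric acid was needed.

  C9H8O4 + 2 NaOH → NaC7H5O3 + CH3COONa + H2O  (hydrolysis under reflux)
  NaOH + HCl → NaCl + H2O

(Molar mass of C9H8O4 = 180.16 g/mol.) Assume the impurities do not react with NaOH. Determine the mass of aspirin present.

0.7826 g

n(NaOH) added = 0.02509 × 0.4717 = 0.01183 mol
n(HCl) used in back-titration = 0.02459 × 0.1280 = 3.148 × 10^-3 mol
n(NaOH) left over = 3.148 × 10^-3 mol (1:1 ratio)
n(NaOH) consumed by analyte = 0.01183 − 3.148 × 10^-3 = 8.687 × 10^-3 mol
From the 1:2 ratio, n(C9H8O4) = 1/2 × 8.687 × 10^-3 = 4.344 × 10^-3 mol
mass of C9H8O4 = 4.344 × 10^-3 × 180.16 = 0.7826 g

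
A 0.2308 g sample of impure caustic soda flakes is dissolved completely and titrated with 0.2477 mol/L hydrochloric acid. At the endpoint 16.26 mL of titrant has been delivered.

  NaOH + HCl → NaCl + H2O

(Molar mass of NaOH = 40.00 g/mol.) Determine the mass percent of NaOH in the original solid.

n(HCl) = 0.01626 L × 0.2477 mol/L = 4.028 × 10^-3 mol
n(NaOH) = 4.028 × 10^-3 mol (1:1 ratio)
mass of NaOH = 4.028 × 10^-3 × 40.00 g/mol = 0.1611 g
% NaOH = 0.1611 / 0.2308 × 100 = 69.80 %

69.80 %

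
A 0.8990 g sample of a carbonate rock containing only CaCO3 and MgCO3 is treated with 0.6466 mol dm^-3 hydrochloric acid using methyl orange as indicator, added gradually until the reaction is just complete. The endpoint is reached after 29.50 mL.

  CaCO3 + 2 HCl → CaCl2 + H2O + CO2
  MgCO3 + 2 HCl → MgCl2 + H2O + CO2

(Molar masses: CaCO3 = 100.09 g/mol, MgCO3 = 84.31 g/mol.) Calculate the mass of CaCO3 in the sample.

0.6020 g

n(HCl) = 0.02950 × 0.6466 = 0.01907 mol
Let x = n(CaCO3), y = n(MgCO3).
Titrant: 2x + 2y = 0.01907;  mass: 100.09x + 84.31y = 0.8990
Solving, x = 6.014 × 10^-3 mol, y = 3.523 × 10^-3 mol
mass of CaCO3 = 6.014 × 10^-3 × 100.09 = 0.6020 g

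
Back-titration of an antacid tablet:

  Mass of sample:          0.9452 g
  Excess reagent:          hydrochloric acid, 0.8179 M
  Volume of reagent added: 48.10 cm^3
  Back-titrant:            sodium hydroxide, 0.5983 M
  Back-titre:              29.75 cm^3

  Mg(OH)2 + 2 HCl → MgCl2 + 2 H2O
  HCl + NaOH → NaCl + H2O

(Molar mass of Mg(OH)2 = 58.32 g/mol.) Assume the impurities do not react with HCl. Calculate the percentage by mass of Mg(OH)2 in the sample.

66.46 %

n(HCl) added = 0.04810 × 0.8179 = 0.03934 mol
n(NaOH) used in back-titration = 0.02975 × 0.5983 = 0.01780 mol
n(HCl) left over = 0.01780 mol (1:1 ratio)
n(HCl) consumed by analyte = 0.03934 − 0.01780 = 0.02154 mol
From the 1:2 ratio, n(Mg(OH)2) = 1/2 × 0.02154 = 0.01077 mol
mass of Mg(OH)2 = 0.01077 × 58.32 = 0.6282 g
% Mg(OH)2 = 0.6282 / 0.9452 × 100 = 66.46 %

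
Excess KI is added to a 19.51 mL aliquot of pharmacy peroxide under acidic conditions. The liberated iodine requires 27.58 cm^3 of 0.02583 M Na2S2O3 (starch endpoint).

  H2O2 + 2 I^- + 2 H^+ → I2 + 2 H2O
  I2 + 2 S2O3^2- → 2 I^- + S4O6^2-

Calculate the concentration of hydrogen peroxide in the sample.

n(S2O3^2-) = 0.02758 × 0.02583 = 7.124 × 10^-4 mol
n(I2) = n(S2O3^2-)/2 = 3.562 × 10^-4 mol
n(H2O2) in the aliquot = 3.562 × 10^-4 mol (1:1 ratio)
[H2O2] = 3.562 × 10^-4 / 0.01951 = 0.01826 mol/L

0.01826 M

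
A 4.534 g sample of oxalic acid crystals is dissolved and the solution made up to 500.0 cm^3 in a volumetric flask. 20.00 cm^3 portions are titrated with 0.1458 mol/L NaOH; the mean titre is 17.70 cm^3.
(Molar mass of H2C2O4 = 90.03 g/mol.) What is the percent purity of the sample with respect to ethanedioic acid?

H2C2O4 + 2 NaOH → Na2C2O4 + 2 H2O
n(NaOH) per titration = 0.01770 × 0.1458 = 2.581 × 10^-3 mol
From the 1:2 ratio, n(H2C2O4) in each aliquot = 1/2 × 2.581 × 10^-3 = 1.290 × 10^-3 mol
n(H2C2O4) in the whole flask = 1.290 × 10^-3 × 500.0/20.00 = 0.03226 mol
mass of H2C2O4 = 0.03226 × 90.03 = 2.904 g
% H2C2O4 = 2.904 / 4.534 × 100 = 64.05 %

64.05 %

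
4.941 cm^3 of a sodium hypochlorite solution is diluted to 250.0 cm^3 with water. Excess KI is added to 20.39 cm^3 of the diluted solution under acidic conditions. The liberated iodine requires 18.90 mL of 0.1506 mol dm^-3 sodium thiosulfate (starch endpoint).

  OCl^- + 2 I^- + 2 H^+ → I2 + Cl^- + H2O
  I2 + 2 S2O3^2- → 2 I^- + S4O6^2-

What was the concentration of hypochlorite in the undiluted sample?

3.532 mol/L

n(S2O3^2-) = 0.01890 × 0.1506 = 2.846 × 10^-3 mol
n(I2) = n(S2O3^2-)/2 = 1.423 × 10^-3 mol
n(OCl^-) in the aliquot = 1.423 × 10^-3 mol (1:1 ratio)
[OCl^-]_dilute = 1.423 × 10^-3 / 0.02039 = 0.06980 mol/L
[OCl^-]_original = 0.06980 × 250.0/4.941 = 3.532 mol/L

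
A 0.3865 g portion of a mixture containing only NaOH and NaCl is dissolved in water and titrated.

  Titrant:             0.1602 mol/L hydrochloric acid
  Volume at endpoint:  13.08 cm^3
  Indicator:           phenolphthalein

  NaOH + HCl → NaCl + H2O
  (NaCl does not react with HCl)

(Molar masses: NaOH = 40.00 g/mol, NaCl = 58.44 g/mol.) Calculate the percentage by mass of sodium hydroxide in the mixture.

n(HCl) = 0.01308 × 0.1602 = 2.095 × 10^-3 mol
Let x = n(NaOH), y = n(NaCl).
Titrant: 1x = 2.095 × 10^-3;  mass: 40.00x + 58.44y = 0.3865
Solving, x = 2.095 × 10^-3 mol, y = 5.179 × 10^-3 mol
mass of NaOH = 2.095 × 10^-3 × 40.00 = 0.08382 g
% NaOH = 0.08382 / 0.3865 × 100 = 21.69 %

21.69 %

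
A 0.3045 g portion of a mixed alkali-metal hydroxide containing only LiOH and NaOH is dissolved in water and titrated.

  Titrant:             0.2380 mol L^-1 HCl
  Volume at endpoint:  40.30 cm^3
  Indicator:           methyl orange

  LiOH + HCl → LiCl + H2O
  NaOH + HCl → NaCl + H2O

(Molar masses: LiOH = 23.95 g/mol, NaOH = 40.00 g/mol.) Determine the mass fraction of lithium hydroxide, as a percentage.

38.79 %

n(HCl) = 0.04030 × 0.2380 = 9.591 × 10^-3 mol
Let x = n(LiOH), y = n(NaOH).
Titrant: 1x + 1y = 9.591 × 10^-3;  mass: 23.95x + 40.00y = 0.3045
Solving, x = 4.932 × 10^-3 mol, y = 4.660 × 10^-3 mol
mass of LiOH = 4.932 × 10^-3 × 23.95 = 0.1181 g
% LiOH = 0.1181 / 0.3045 × 100 = 38.79 %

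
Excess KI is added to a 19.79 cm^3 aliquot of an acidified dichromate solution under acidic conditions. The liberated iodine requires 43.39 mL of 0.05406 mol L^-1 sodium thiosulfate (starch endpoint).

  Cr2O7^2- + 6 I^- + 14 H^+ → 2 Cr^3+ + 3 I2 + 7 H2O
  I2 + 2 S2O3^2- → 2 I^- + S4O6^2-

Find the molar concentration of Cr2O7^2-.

n(S2O3^2-) = 0.04339 × 0.05406 = 2.346 × 10^-3 mol
n(I2) = n(S2O3^2-)/2 = 1.173 × 10^-3 mol
From the 1:3 ratio, n(Cr2O7^2-) in the aliquot = 1/3 × 1.173 × 10^-3 = 3.909 × 10^-4 mol
[Cr2O7^2-] = 3.909 × 10^-4 / 0.01979 = 0.01975 mol/L

0.01975 mol/L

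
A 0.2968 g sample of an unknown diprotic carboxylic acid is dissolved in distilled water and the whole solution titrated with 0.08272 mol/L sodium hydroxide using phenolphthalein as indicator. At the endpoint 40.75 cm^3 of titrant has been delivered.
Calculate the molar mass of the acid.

n(NaOH) = 0.04075 L × 0.08272 mol/L = 3.371 × 10^-3 mol
From the 1:2 ratio, n(H2A) = 1/2 × 3.371 × 10^-3 = 1.685 × 10^-3 mol
M = m / n = 0.2968 g / 1.685 × 10^-3 mol = 176.1 g/mol

176.1 g/mol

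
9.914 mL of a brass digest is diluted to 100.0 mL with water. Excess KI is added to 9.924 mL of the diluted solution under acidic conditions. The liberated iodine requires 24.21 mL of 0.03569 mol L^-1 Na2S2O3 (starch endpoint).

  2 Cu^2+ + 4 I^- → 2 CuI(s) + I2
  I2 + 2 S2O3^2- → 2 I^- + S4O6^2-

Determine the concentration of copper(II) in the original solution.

n(S2O3^2-) = 0.02421 × 0.03569 = 8.641 × 10^-4 mol
n(I2) = n(S2O3^2-)/2 = 4.320 × 10^-4 mol
From the 2:1 ratio, n(Cu2+) in the aliquot = 2/1 × 4.320 × 10^-4 = 8.641 × 10^-4 mol
[Cu2+]_dilute = 8.641 × 10^-4 / 0.009924 = 0.08707 mol/L
[Cu2+]_original = 0.08707 × 100.0/9.914 = 0.8782 mol/L

0.8782 mol/L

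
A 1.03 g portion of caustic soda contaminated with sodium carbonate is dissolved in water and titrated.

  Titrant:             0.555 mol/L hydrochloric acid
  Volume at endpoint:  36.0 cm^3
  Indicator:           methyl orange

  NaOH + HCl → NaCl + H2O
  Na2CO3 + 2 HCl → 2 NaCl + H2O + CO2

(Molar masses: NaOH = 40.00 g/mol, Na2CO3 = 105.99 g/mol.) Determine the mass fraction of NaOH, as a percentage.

8.62 %

n(HCl) = 0.0360 × 0.555 = 0.0200 mol
Let x = n(NaOH), y = n(Na2CO3).
Titrant: 1x + 2y = 0.0200;  mass: 40.00x + 105.99y = 1.03
Solving, x = 2.22 × 10^-3 mol, y = 8.88 × 10^-3 mol
mass of NaOH = 2.22 × 10^-3 × 40.00 = 0.0888 g
% NaOH = 0.0888 / 1.03 × 100 = 8.62 %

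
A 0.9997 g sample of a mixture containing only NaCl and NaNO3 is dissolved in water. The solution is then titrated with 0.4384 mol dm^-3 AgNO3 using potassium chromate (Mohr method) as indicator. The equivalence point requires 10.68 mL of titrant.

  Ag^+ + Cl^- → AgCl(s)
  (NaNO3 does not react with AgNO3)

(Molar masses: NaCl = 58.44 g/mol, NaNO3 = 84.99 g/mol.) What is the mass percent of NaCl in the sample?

27.37 %

n(AgNO3) = 0.01068 × 0.4384 = 4.682 × 10^-3 mol
Let x = n(NaCl), y = n(NaNO3).
Titrant: 1x = 4.682 × 10^-3;  mass: 58.44x + 84.99y = 0.9997
Solving, x = 4.682 × 10^-3 mol, y = 8.543 × 10^-3 mol
mass of NaCl = 4.682 × 10^-3 × 58.44 = 0.2736 g
% NaCl = 0.2736 / 0.9997 × 100 = 27.37 %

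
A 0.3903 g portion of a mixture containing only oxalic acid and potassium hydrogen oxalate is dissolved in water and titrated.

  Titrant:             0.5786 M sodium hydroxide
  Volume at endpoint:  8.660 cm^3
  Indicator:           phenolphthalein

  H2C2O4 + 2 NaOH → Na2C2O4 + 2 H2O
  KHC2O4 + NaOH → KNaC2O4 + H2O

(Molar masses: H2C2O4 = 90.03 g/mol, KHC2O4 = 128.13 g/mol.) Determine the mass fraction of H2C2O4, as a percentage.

n(NaOH) = 0.008660 × 0.5786 = 5.011 × 10^-3 mol
Let x = n(H2C2O4), y = n(KHC2O4).
Titrant: 2x + 1y = 5.011 × 10^-3;  mass: 90.03x + 128.13y = 0.3903
Solving, x = 1.514 × 10^-3 mol, y = 1.982 × 10^-3 mol
mass of H2C2O4 = 1.514 × 10^-3 × 90.03 = 0.1363 g
% H2C2O4 = 0.1363 / 0.3903 × 100 = 34.93 %

34.93 %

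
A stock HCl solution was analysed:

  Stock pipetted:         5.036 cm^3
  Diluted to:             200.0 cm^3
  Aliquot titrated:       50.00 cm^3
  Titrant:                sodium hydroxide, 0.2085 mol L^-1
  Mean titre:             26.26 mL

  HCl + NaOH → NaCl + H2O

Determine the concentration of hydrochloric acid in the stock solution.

n(NaOH) = 0.02626 × 0.2085 = 5.475 × 10^-3 mol
n(HCl) in the aliquot = 5.475 × 10^-3 mol (1:1 ratio)
[HCl]_dilute = 5.475 × 10^-3 / 0.05000 = 0.1095 mol/L
Dilution factor = 200.0 / 5.036 = 39.71
[HCl]_stock = 0.1095 × 39.71 = 4.349 mol/L

4.349 mol/L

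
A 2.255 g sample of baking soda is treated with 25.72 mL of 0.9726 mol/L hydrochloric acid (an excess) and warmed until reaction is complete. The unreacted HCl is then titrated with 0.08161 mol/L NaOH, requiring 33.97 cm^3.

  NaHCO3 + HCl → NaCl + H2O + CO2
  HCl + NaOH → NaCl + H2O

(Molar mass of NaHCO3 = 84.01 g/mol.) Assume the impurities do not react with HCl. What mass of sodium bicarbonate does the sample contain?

n(HCl) added = 0.02572 × 0.9726 = 0.02502 mol
n(NaOH) used in back-titration = 0.03397 × 0.08161 = 2.772 × 10^-3 mol
n(HCl) left over = 2.772 × 10^-3 mol (1:1 ratio)
n(HCl) consumed by analyte = 0.02502 − 2.772 × 10^-3 = 0.02224 mol
n(NaHCO3) = 0.02224 mol (1:1 ratio)
mass of NaHCO3 = 0.02224 × 84.01 = 1.869 g

1.869 g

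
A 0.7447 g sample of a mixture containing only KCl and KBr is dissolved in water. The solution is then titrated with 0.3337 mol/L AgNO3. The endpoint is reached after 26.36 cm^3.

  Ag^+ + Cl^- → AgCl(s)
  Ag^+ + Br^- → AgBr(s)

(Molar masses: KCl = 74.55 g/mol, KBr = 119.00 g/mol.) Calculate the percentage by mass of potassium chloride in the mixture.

68.03 %

n(AgNO3) = 0.02636 × 0.3337 = 8.796 × 10^-3 mol
Let x = n(KCl), y = n(KBr).
Titrant: 1x + 1y = 8.796 × 10^-3;  mass: 74.55x + 119.00y = 0.7447
Solving, x = 6.796 × 10^-3 mol, y = 2.001 × 10^-3 mol
mass of KCl = 6.796 × 10^-3 × 74.55 = 0.5066 g
% KCl = 0.5066 / 0.7447 × 100 = 68.03 %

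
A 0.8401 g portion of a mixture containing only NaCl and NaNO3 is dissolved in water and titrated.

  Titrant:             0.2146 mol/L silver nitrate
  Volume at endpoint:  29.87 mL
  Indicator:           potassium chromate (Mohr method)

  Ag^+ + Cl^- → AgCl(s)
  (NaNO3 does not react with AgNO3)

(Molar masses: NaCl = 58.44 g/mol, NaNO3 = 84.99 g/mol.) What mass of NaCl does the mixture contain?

0.3746 g

n(AgNO3) = 0.02987 × 0.2146 = 6.410 × 10^-3 mol
Let x = n(NaCl), y = n(NaNO3).
Titrant: 1x = 6.410 × 10^-3;  mass: 58.44x + 84.99y = 0.8401
Solving, x = 6.410 × 10^-3 mol, y = 5.477 × 10^-3 mol
mass of NaCl = 6.410 × 10^-3 × 58.44 = 0.3746 g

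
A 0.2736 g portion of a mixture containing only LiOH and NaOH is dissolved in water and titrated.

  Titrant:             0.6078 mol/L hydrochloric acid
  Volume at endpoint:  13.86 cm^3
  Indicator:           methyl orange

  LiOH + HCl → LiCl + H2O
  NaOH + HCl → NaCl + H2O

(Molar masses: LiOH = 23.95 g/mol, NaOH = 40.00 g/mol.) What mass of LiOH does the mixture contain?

0.09455 g

n(HCl) = 0.01386 × 0.6078 = 8.424 × 10^-3 mol
Let x = n(LiOH), y = n(NaOH).
Titrant: 1x + 1y = 8.424 × 10^-3;  mass: 23.95x + 40.00y = 0.2736
Solving, x = 3.948 × 10^-3 mol, y = 4.476 × 10^-3 mol
mass of LiOH = 3.948 × 10^-3 × 23.95 = 0.09455 g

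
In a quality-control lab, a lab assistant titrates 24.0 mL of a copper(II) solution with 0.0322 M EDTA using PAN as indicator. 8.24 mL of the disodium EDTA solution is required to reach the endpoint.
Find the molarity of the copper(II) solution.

Cu^2+ + EDTA^4- → [Cu(EDTA)]^2-
n(EDTA) = 0.00824 L × 0.0322 mol/L = 2.65 × 10^-4 mol
n(Cu2+) = 2.65 × 10^-4 mol (1:1 mole ratio)
[Cu2+] = 2.65 × 10^-4 mol / 0.0240 L = 0.0111 mol/L

0.0111 M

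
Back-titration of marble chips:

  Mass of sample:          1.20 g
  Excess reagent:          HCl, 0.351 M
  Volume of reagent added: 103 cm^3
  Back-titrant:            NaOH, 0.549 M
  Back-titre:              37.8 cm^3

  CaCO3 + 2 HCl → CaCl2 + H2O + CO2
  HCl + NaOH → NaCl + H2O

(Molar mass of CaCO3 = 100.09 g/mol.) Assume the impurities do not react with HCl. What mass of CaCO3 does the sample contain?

0.771 g

n(HCl) added = 0.103 × 0.351 = 0.0362 mol
n(NaOH) used in back-titration = 0.0378 × 0.549 = 0.0208 mol
n(HCl) left over = 0.0208 mol (1:1 ratio)
n(HCl) consumed by analyte = 0.0362 − 0.0208 = 0.0154 mol
From the 1:2 ratio, n(CaCO3) = 1/2 × 0.0154 = 7.70 × 10^-3 mol
mass of CaCO3 = 7.70 × 10^-3 × 100.09 = 0.771 g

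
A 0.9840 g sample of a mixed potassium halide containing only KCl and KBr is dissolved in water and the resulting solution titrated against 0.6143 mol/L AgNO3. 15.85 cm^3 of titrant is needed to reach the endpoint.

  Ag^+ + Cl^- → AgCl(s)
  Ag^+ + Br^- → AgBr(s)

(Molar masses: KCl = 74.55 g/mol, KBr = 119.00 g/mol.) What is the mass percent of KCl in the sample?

n(AgNO3) = 0.01585 × 0.6143 = 9.737 × 10^-3 mol
Let x = n(KCl), y = n(KBr).
Titrant: 1x + 1y = 9.737 × 10^-3;  mass: 74.55x + 119.00y = 0.9840
Solving, x = 3.929 × 10^-3 mol, y = 5.807 × 10^-3 mol
mass of KCl = 3.929 × 10^-3 × 74.55 = 0.2929 g
% KCl = 0.2929 / 0.9840 × 100 = 29.77 %

29.77 %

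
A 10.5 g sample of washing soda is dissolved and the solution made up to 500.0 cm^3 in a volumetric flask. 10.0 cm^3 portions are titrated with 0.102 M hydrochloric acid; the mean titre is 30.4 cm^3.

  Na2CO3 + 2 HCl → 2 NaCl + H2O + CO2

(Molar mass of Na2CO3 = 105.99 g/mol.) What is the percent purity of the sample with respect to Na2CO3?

78.3 %

n(HCl) per titration = 0.0304 × 0.102 = 3.10 × 10^-3 mol
From the 1:2 ratio, n(Na2CO3) in each aliquot = 1/2 × 3.10 × 10^-3 = 1.55 × 10^-3 mol
n(Na2CO3) in the whole flask = 1.55 × 10^-3 × 500.0/10.0 = 0.0775 mol
mass of Na2CO3 = 0.0775 × 105.99 = 8.22 g
% Na2CO3 = 8.22 / 10.5 × 100 = 78.3 %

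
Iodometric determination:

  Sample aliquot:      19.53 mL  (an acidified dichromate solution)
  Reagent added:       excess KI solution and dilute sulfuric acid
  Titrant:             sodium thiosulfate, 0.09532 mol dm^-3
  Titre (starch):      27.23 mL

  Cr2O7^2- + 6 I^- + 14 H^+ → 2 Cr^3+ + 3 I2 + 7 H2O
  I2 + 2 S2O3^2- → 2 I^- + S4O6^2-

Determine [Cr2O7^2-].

n(S2O3^2-) = 0.02723 × 0.09532 = 2.596 × 10^-3 mol
n(I2) = n(S2O3^2-)/2 = 1.298 × 10^-3 mol
From the 1:3 ratio, n(Cr2O7^2-) in the aliquot = 1/3 × 1.298 × 10^-3 = 4.326 × 10^-4 mol
[Cr2O7^2-] = 4.326 × 10^-4 / 0.01953 = 0.02215 mol/L

0.02215 mol/L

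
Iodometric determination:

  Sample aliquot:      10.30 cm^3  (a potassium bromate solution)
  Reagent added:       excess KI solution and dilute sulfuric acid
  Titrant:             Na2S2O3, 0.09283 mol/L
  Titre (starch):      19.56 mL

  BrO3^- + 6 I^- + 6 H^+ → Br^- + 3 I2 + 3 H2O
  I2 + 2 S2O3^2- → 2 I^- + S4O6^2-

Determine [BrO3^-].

n(S2O3^2-) = 0.01956 × 0.09283 = 1.816 × 10^-3 mol
n(I2) = n(S2O3^2-)/2 = 9.079 × 10^-4 mol
From the 1:3 ratio, n(BrO3^-) in the aliquot = 1/3 × 9.079 × 10^-4 = 3.026 × 10^-4 mol
[BrO3^-] = 3.026 × 10^-4 / 0.01030 = 0.02938 mol/L

0.02938 mol/L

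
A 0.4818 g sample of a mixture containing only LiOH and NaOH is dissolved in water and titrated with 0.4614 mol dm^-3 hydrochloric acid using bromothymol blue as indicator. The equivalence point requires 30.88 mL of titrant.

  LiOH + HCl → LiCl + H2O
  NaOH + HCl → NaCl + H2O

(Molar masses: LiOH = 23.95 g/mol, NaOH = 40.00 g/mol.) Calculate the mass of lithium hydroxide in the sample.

0.1315 g

n(HCl) = 0.03088 × 0.4614 = 0.01425 mol
Let x = n(LiOH), y = n(NaOH).
Titrant: 1x + 1y = 0.01425;  mass: 23.95x + 40.00y = 0.4818
Solving, x = 5.490 × 10^-3 mol, y = 8.758 × 10^-3 mol
mass of LiOH = 5.490 × 10^-3 × 23.95 = 0.1315 g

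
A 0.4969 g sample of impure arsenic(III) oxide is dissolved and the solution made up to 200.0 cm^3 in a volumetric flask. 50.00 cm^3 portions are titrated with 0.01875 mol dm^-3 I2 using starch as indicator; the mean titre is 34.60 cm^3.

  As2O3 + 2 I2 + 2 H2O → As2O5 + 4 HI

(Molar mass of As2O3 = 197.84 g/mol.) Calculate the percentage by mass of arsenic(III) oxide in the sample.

n(I2) per titration = 0.03460 × 0.01875 = 6.487 × 10^-4 mol
From the 1:2 ratio, n(As2O3) in each aliquot = 1/2 × 6.487 × 10^-4 = 3.244 × 10^-4 mol
n(As2O3) in the whole flask = 3.244 × 10^-4 × 200.0/50.00 = 1.298 × 10^-3 mol
mass of As2O3 = 1.298 × 10^-3 × 197.84 = 0.2567 g
% As2O3 = 0.2567 / 0.4969 × 100 = 51.66 %

51.66 %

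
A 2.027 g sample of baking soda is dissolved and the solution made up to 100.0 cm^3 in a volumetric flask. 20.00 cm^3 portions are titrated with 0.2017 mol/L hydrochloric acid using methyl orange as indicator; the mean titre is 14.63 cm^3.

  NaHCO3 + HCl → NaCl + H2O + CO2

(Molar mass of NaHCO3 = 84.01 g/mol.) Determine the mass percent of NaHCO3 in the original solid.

n(HCl) per titration = 0.01463 × 0.2017 = 2.951 × 10^-3 mol
n(NaHCO3) in each aliquot = 2.951 × 10^-3 mol (1:1 ratio)
n(NaHCO3) in the whole flask = 2.951 × 10^-3 × 100.0/20.00 = 0.01475 mol
mass of NaHCO3 = 0.01475 × 84.01 = 1.240 g
% NaHCO3 = 1.240 / 2.027 × 100 = 61.15 %

61.15 %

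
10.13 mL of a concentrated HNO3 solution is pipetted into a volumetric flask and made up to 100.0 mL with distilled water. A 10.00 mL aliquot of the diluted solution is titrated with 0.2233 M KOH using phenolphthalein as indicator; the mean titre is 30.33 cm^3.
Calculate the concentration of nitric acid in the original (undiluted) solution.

6.686 M

HNO3 + KOH → KNO3 + H2O
n(KOH) = 0.03033 × 0.2233 = 6.773 × 10^-3 mol
n(HNO3) in the aliquot = 6.773 × 10^-3 mol (1:1 ratio)
[HNO3]_dilute = 6.773 × 10^-3 / 0.01000 = 0.6773 mol/L
Dilution factor = 100.0 / 10.13 = 9.872
[HNO3]_stock = 0.6773 × 9.872 = 6.686 mol/L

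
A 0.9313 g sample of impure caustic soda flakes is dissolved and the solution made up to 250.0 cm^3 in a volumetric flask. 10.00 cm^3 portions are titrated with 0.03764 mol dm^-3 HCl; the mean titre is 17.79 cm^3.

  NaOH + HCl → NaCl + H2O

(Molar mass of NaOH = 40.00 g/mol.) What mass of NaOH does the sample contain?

0.6696 g

n(HCl) per titration = 0.01779 × 0.03764 = 6.696 × 10^-4 mol
n(NaOH) in each aliquot = 6.696 × 10^-4 mol (1:1 ratio)
n(NaOH) in the whole flask = 6.696 × 10^-4 × 250.0/10.00 = 0.01674 mol
mass of NaOH = 0.01674 × 40.00 = 0.6696 g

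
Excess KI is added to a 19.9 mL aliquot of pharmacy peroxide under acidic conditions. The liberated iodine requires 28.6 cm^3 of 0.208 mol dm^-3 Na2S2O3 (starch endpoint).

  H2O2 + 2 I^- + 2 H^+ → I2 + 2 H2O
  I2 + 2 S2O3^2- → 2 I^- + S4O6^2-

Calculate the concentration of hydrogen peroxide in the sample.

0.149 mol/L

n(S2O3^2-) = 0.0286 × 0.208 = 5.95 × 10^-3 mol
n(I2) = n(S2O3^2-)/2 = 2.97 × 10^-3 mol
n(H2O2) in the aliquot = 2.97 × 10^-3 mol (1:1 ratio)
[H2O2] = 2.97 × 10^-3 / 0.0199 = 0.149 mol/L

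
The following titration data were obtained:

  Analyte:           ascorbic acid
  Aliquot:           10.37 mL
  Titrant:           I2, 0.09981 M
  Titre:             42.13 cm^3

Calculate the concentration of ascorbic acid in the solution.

C6H8O6 + I2 → C6H6O6 + 2 HI
n(I2) = 0.04213 L × 0.09981 mol/L = 4.205 × 10^-3 mol
n(C6H8O6) = 4.205 × 10^-3 mol (1:1 mole ratio)
[C6H8O6] = 4.205 × 10^-3 mol / 0.01037 L = 0.4055 mol/L

0.4055 M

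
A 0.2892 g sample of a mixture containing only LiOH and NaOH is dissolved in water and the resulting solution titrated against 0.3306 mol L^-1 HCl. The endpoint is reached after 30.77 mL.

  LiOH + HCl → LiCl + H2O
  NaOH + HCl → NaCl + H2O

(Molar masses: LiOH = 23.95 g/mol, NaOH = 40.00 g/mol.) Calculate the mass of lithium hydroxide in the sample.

0.1756 g

n(HCl) = 0.03077 × 0.3306 = 0.01017 mol
Let x = n(LiOH), y = n(NaOH).
Titrant: 1x + 1y = 0.01017;  mass: 23.95x + 40.00y = 0.2892
Solving, x = 7.333 × 10^-3 mol, y = 2.839 × 10^-3 mol
mass of LiOH = 7.333 × 10^-3 × 23.95 = 0.1756 g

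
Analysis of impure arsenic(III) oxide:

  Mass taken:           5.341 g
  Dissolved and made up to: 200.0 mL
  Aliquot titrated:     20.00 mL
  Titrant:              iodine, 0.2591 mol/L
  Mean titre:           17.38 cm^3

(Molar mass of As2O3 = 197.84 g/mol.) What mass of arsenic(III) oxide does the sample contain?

As2O3 + 2 I2 + 2 H2O → As2O5 + 4 HI
n(I2) per titration = 0.01738 × 0.2591 = 4.503 × 10^-3 mol
From the 1:2 ratio, n(As2O3) in each aliquot = 1/2 × 4.503 × 10^-3 = 2.252 × 10^-3 mol
n(As2O3) in the whole flask = 2.252 × 10^-3 × 200.0/20.00 = 0.02252 mol
mass of As2O3 = 0.02252 × 197.84 = 4.455 g

4.455 g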